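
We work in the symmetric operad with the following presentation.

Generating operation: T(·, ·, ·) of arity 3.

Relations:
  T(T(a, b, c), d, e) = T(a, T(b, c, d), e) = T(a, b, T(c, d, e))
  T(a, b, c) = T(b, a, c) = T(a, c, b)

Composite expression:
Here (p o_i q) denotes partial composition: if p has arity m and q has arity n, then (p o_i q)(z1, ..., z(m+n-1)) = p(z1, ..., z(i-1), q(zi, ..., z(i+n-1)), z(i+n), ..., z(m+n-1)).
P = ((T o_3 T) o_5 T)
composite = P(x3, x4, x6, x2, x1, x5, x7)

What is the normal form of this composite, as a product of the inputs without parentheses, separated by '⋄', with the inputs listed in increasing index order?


Any arrangement under T is one operation, so sort the x-inputs.
T(x1, x5, x7) unparenthesizes to x1 ⋄ x5 ⋄ x7
T(x6, x2, T(x1, x5, x7)) unparenthesizes to x6 ⋄ x2 ⋄ x1 ⋄ x5 ⋄ x7
T(x3, x4, T(x6, x2, T(x1, x5, x7))) unparenthesizes to x3 ⋄ x4 ⋄ x6 ⋄ x2 ⋄ x1 ⋄ x5 ⋄ x7
commutativity sorts the factors: x1 ⋄ x2 ⋄ x3 ⋄ x4 ⋄ x5 ⋄ x6 ⋄ x7

x1 ⋄ x2 ⋄ x3 ⋄ x4 ⋄ x5 ⋄ x6 ⋄ x7


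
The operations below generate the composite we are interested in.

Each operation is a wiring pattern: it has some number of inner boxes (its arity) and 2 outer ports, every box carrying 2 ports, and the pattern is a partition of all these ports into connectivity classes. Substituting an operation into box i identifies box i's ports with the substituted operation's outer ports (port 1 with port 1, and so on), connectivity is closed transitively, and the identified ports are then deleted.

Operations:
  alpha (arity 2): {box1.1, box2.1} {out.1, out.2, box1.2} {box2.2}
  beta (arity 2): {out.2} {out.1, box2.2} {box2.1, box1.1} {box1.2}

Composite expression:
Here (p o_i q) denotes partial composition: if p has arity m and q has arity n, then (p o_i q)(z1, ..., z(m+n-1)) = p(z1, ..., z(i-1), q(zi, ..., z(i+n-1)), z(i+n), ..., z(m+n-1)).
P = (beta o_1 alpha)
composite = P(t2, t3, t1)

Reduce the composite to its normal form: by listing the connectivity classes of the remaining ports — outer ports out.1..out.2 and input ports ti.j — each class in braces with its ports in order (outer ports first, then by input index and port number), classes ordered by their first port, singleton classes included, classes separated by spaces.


{out.1, t1.2} {out.2} {t1.1, t2.2} {t2.1, t3.1} {t3.2}


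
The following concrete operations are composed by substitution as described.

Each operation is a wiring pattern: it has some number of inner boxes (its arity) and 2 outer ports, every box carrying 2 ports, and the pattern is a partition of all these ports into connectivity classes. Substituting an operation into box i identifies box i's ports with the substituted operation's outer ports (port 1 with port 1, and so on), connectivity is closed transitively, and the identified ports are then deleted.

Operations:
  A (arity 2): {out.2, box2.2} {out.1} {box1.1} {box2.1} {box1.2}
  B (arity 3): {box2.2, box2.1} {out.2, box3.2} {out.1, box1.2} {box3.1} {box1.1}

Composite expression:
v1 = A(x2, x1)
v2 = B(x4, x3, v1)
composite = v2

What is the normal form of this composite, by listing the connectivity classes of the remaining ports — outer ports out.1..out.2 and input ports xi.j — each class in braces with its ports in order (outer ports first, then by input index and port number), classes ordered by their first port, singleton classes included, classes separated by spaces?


{out.1, x4.2} {out.2, x1.2} {x1.1} {x2.1} {x2.2} {x3.1, x3.2} {x4.1}

Connectivity passes through glued B-boundaries; trace each wire chain.
through A, on inputs (x2, x1): {out.1} {out.2, x1.2} {x1.1} {x2.1} {x2.2} (out.j = stage outer ports)
through B, on inputs (x4, x3, x2, x1): {out.1, x4.2} {out.2, x1.2} {x1.1} {x2.1} {x2.2} {x3.1, x3.2} {x4.1} (out.j = stage outer ports)


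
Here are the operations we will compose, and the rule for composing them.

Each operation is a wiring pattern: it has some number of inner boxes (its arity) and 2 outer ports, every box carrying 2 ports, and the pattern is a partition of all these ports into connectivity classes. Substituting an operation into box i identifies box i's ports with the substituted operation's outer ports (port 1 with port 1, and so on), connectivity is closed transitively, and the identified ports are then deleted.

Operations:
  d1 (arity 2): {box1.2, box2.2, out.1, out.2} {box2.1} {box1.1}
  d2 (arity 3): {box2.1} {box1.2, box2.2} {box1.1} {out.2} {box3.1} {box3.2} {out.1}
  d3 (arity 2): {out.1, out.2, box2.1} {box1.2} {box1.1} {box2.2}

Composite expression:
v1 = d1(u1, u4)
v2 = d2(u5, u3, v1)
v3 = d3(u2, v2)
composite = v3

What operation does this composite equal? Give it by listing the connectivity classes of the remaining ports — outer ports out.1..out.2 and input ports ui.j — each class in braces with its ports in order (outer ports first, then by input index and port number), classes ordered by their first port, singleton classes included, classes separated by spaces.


Connectivity passes through glued d3-boundaries; trace each wire chain.
composing d1 on (u1, u4), with out.j its own outer ports: {out.1, out.2, u1.2, u4.2} {u1.1} {u4.1}
composing d2 on (u5, u3, u1, u4), with out.j its own outer ports: {out.1} {out.2} {u1.1} {u1.2, u4.2} {u3.1} {u3.2, u5.2} {u4.1} {u5.1}
composing d3 on (u2, u5, u3, u1, u4), with out.j its own outer ports: {out.1, out.2} {u1.1} {u1.2, u4.2} {u2.1} {u2.2} {u3.1} {u3.2, u5.2} {u4.1} {u5.1}

{out.1, out.2} {u1.1} {u1.2, u4.2} {u2.1} {u2.2} {u3.1} {u3.2, u5.2} {u4.1} {u5.1}


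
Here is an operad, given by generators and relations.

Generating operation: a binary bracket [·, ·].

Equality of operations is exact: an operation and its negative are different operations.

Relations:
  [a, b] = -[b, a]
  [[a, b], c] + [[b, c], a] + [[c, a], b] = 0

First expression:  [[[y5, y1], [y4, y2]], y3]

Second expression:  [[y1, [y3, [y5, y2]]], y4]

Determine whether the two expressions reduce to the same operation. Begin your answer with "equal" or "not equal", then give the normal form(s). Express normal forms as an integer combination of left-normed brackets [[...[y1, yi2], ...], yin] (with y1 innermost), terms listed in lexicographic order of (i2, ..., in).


not equal — first [[[[y1, y5], y2], y4], y3] - [[[[y1, y5], y4], y2], y3], second [[[[y1, y2], y5], y3], y4] - [[[[y1, y3], y2], y5], y4] + [[[[y1, y3], y5], y2], y4] - [[[[y1, y5], y2], y3], y4]

The first expression reduces to [[[[y1, y5], y2], y4], y3] - [[[[y1, y5], y4], y2], y3]
The second expression reduces to [[[[y1, y2], y5], y3], y4] - [[[[y1, y3], y2], y5], y4] + [[[[y1, y3], y5], y2], y4] - [[[[y1, y5], y2], y3], y4]
No match — not equal.


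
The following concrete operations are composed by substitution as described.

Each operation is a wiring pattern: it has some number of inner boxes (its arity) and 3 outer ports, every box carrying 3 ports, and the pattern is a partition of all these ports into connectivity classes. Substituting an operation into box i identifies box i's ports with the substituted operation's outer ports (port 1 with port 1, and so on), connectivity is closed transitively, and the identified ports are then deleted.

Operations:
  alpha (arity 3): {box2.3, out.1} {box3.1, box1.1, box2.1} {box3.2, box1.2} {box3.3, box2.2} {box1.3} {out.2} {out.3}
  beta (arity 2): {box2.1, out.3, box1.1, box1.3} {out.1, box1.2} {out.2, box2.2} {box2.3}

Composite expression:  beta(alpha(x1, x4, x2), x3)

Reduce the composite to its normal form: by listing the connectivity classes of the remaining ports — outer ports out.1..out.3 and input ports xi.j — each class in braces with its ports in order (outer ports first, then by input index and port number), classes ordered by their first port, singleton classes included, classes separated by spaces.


{out.1} {out.2, x3.2} {out.3, x3.1, x4.3} {x1.1, x2.1, x4.1} {x1.2, x2.2} {x1.3} {x2.3, x4.2} {x3.3}

Treat the ports identified at beta as solder joints: merge, then drop.
alpha over (x1, x4, x2) gives {out.1, x4.3} {out.2} {out.3} {x1.1, x2.1, x4.1} {x1.2, x2.2} {x1.3} {x2.3, x4.2}, out.j being that stage's outer ports
beta over (x1, x4, x2, x3) gives {out.1} {out.2, x3.2} {out.3, x3.1, x4.3} {x1.1, x2.1, x4.1} {x1.2, x2.2} {x1.3} {x2.3, x4.2} {x3.3}, out.j being that stage's outer ports


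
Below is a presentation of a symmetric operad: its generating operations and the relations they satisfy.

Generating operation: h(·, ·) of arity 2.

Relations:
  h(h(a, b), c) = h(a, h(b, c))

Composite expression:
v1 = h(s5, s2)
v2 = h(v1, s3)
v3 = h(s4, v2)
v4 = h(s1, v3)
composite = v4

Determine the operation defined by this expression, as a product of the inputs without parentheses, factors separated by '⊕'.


s1 ⊕ s4 ⊕ s5 ⊕ s2 ⊕ s3


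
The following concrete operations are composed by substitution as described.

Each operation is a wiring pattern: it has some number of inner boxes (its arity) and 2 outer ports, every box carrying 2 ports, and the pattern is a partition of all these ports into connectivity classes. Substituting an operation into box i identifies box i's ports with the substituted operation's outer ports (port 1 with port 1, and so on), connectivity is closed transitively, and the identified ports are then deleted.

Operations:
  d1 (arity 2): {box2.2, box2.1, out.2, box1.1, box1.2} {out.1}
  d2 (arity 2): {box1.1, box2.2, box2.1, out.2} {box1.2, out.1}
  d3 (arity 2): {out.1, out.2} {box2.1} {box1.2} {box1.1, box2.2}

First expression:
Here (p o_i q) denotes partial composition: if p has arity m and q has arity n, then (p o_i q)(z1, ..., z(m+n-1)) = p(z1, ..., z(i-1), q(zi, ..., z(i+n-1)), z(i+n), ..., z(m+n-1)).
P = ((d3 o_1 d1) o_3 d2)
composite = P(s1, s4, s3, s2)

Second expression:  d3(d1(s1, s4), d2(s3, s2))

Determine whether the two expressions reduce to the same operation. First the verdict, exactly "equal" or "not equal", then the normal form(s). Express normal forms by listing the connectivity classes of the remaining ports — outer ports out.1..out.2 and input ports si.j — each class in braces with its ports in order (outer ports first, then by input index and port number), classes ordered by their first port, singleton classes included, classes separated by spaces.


equal: each reduces to {out.1, out.2} {s1.1, s1.2, s4.1, s4.2} {s2.1, s2.2, s3.1} {s3.2}

In normal form, the first expression is {out.1, out.2} {s1.1, s1.2, s4.1, s4.2} {s2.1, s2.2, s3.1} {s3.2}
In normal form, the second expression is {out.1, out.2} {s1.1, s1.2, s4.1, s4.2} {s2.1, s2.2, s3.1} {s3.2}
One common form — equal.


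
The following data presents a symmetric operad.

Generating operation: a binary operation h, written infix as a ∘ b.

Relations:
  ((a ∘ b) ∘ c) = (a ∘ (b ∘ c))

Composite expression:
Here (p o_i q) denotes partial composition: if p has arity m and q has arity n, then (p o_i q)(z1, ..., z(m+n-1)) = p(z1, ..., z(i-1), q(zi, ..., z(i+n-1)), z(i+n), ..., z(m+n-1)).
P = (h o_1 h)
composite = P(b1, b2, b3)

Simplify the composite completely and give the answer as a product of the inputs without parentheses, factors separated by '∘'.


b1 ∘ b2 ∘ b3

All parenthesizations of h agree; list the b-inputs left to right.
(b1 ∘ b2) flattens to b1 ∘ b2
((b1 ∘ b2) ∘ b3) flattens to b1 ∘ b2 ∘ b3


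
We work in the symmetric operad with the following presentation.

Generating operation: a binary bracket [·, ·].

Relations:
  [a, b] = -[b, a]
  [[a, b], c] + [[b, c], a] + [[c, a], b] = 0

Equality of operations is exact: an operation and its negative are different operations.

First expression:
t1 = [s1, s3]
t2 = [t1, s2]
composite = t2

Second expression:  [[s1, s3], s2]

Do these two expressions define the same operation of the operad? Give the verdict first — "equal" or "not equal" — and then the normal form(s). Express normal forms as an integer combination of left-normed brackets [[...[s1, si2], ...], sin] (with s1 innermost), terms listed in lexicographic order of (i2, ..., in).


equal — both sides give [[s1, s3], s2]

The first composite normalizes to [[s1, s3], s2]
The second composite normalizes to [[s1, s3], s2]
The normal forms match — equal.


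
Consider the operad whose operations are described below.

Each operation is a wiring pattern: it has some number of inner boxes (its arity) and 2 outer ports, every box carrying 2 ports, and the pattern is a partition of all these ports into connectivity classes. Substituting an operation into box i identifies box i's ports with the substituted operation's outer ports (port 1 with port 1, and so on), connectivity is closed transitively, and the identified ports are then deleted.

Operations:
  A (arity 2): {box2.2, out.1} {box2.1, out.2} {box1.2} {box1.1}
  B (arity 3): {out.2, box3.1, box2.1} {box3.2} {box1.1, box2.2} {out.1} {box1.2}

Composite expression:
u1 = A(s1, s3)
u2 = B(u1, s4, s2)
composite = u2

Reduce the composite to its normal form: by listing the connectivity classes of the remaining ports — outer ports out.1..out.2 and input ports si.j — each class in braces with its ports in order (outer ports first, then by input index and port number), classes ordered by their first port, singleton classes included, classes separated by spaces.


{out.1} {out.2, s2.1, s4.1} {s1.1} {s1.2} {s2.2} {s3.1} {s3.2, s4.2}

After gluing at B, chains via deleted ports link the s-ports.
after A, the pattern on (s1, s3) reads {out.1, s3.2} {out.2, s3.1} {s1.1} {s1.2} (out.j = its outer ports)
after B, the pattern on (s1, s3, s4, s2) reads {out.1} {out.2, s2.1, s4.1} {s1.1} {s1.2} {s2.2} {s3.1} {s3.2, s4.2} (out.j = its outer ports)


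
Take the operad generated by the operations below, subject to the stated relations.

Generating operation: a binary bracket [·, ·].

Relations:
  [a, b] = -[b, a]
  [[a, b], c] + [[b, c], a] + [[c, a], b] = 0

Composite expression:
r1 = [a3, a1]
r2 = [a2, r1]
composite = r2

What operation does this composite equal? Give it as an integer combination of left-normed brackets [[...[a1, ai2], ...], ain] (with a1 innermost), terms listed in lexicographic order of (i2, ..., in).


[[a1, a3], a2]

In the tensor algebra, words opening a1 carry the a1-anchored form.
Composite bracket: [a2, [a3, a1]]
The bracket unfolds into 4 signed words via [a, b] = ab - ba (2^2 = 4).
Only words starting with a1 matter:
  a1a3a2 (sign +1) contributes +[[a1, a3], a2]


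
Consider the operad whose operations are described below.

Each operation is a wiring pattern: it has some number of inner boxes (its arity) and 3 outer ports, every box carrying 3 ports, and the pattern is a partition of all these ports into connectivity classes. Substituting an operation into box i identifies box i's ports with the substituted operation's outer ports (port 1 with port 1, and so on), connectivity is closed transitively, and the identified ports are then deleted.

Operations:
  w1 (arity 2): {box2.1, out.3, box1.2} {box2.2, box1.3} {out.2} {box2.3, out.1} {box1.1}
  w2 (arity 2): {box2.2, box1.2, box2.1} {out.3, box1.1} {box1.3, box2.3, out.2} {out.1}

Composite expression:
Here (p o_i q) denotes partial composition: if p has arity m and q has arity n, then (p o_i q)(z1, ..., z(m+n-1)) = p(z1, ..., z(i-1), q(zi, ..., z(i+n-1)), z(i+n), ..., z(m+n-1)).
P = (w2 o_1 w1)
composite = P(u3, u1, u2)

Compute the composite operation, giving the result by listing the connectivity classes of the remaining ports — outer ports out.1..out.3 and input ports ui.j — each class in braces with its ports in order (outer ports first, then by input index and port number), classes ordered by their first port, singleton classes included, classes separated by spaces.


{out.1} {out.2, u1.1, u2.3, u3.2} {out.3, u1.3} {u1.2, u3.3} {u2.1, u2.2} {u3.1}

Treat the ports identified at w2 as solder joints: merge, then drop.
stage w1: inputs (u3, u1), connectivity {out.1, u1.3} {out.2} {out.3, u1.1, u3.2} {u1.2, u3.3} {u3.1}, out.j its boundary
stage w2: inputs (u3, u1, u2), connectivity {out.1} {out.2, u1.1, u2.3, u3.2} {out.3, u1.3} {u1.2, u3.3} {u2.1, u2.2} {u3.1}, out.j its boundary


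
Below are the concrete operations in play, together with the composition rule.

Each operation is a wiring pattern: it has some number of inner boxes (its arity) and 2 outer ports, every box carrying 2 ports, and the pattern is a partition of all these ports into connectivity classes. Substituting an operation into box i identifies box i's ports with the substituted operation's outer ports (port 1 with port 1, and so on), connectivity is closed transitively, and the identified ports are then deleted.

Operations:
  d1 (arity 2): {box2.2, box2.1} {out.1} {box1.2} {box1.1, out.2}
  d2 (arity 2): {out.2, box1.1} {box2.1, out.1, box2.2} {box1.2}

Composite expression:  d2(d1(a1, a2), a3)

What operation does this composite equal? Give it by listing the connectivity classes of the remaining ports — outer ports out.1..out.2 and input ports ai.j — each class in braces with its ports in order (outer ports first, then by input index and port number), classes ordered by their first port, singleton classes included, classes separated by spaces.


Reachability decides: close wires over d2-identified ports.
composing d1 on (a1, a2), with out.j its own outer ports: {out.1} {out.2, a1.1} {a1.2} {a2.1, a2.2}
composing d2 on (a1, a2, a3), with out.j its own outer ports: {out.1, a3.1, a3.2} {out.2} {a1.1} {a1.2} {a2.1, a2.2}

{out.1, a3.1, a3.2} {out.2} {a1.1} {a1.2} {a2.1, a2.2}


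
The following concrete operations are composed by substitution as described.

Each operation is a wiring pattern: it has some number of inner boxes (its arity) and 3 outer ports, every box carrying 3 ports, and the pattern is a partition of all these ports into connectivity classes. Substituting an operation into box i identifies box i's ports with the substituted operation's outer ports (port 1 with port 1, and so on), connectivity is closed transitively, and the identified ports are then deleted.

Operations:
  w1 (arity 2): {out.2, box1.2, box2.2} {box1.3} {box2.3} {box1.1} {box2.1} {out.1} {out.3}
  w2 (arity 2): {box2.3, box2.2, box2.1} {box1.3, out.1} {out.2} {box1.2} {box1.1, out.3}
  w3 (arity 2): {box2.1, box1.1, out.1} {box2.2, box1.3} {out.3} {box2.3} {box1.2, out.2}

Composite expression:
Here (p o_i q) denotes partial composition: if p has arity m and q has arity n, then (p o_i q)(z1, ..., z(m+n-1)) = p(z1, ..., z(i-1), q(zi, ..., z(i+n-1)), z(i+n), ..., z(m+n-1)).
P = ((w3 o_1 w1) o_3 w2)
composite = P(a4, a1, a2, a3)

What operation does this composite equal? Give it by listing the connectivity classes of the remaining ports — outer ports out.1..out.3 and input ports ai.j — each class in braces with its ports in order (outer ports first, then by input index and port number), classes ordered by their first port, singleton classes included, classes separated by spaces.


{out.1, a2.3} {out.2, a1.2, a4.2} {out.3} {a1.1} {a1.3} {a2.1} {a2.2} {a3.1, a3.2, a3.3} {a4.1} {a4.3}


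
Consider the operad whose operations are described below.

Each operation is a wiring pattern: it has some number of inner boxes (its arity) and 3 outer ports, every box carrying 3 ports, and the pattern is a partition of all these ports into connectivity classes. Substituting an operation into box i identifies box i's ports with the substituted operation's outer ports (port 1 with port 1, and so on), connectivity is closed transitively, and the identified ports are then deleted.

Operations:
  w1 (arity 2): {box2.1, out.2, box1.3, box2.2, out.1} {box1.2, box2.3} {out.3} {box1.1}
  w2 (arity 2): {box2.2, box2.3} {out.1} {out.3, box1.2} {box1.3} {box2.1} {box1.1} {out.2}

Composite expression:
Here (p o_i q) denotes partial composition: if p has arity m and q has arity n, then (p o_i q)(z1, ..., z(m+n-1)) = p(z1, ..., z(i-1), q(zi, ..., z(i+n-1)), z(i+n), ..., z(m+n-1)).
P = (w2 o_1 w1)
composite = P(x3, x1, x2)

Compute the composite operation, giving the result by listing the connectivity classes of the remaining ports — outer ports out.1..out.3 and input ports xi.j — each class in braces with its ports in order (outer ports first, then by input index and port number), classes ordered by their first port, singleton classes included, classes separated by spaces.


{out.1} {out.2} {out.3, x1.1, x1.2, x3.3} {x1.3, x3.2} {x2.1} {x2.2, x2.3} {x3.1}

Treat the ports identified at w2 as solder joints: merge, then drop.
w1 over (x3, x1) gives {out.1, out.2, x1.1, x1.2, x3.3} {out.3} {x1.3, x3.2} {x3.1}, out.j being that stage's outer ports
w2 over (x3, x1, x2) gives {out.1} {out.2} {out.3, x1.1, x1.2, x3.3} {x1.3, x3.2} {x2.1} {x2.2, x2.3} {x3.1}, out.j being that stage's outer ports


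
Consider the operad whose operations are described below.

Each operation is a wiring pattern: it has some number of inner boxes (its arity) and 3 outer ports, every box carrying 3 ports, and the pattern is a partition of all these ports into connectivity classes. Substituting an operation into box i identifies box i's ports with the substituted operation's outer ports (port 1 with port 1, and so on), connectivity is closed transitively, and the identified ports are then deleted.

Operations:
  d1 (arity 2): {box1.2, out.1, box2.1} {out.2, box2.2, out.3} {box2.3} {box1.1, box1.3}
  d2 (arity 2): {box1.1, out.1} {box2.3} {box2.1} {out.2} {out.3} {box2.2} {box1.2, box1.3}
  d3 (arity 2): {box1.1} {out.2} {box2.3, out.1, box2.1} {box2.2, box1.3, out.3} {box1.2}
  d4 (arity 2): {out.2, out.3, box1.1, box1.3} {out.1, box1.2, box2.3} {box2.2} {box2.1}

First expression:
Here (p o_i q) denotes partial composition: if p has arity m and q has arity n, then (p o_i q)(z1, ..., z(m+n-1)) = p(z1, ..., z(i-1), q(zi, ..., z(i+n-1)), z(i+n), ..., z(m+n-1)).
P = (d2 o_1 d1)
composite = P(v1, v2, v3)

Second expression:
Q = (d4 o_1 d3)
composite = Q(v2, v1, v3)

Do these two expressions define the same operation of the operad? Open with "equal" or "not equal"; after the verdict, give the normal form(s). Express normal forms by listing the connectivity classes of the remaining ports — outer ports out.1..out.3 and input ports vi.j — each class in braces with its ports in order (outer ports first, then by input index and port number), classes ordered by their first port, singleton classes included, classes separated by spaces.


not equal: they reduce to {out.1, v1.2, v2.1} {out.2} {out.3} {v1.1, v1.3} {v2.2} {v2.3} {v3.1} {v3.2} {v3.3} and {out.1, v3.3} {out.2, out.3, v1.1, v1.2, v1.3, v2.3} {v2.1} {v2.2} {v3.1} {v3.2}


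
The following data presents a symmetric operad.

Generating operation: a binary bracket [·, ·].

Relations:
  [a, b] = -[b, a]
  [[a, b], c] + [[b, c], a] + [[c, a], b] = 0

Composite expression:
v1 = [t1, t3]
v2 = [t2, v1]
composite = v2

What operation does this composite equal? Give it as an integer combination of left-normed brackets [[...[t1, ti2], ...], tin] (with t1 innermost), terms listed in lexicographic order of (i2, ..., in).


-[[t1, t3], t2]

A multilinear Lie element is pinned by t1-initial words (t1 innermost).
Composite bracket: [t2, [t1, t3]]
Full expansion: 4 signed words from ab - ba (2^2 = 4).
The t1-initial words carry the normal form:
  sign of t1t3t2 is -1, so it contributes -[[t1, t3], t2]


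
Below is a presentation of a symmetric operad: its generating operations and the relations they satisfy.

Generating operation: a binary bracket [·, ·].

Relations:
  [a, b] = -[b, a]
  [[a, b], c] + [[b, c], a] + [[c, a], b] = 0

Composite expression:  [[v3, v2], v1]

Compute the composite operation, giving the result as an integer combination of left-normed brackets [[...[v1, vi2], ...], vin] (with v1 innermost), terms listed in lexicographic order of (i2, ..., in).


[[v1, v2], v3] - [[v1, v3], v2]

Expand each bracket as ab - ba; the v1-initial words give the coefficients.
Composite bracket: [[v3, v2], v1]
Under [a, b] = ab - ba we get 4 signed associative words (2^2 = 4).
Words beginning with v1 determine it all:
  the word v1v2v3 carries sign +1 and contributes +[[v1, v2], v3]
  the word v1v3v2 carries sign -1 and contributes -[[v1, v3], v2]


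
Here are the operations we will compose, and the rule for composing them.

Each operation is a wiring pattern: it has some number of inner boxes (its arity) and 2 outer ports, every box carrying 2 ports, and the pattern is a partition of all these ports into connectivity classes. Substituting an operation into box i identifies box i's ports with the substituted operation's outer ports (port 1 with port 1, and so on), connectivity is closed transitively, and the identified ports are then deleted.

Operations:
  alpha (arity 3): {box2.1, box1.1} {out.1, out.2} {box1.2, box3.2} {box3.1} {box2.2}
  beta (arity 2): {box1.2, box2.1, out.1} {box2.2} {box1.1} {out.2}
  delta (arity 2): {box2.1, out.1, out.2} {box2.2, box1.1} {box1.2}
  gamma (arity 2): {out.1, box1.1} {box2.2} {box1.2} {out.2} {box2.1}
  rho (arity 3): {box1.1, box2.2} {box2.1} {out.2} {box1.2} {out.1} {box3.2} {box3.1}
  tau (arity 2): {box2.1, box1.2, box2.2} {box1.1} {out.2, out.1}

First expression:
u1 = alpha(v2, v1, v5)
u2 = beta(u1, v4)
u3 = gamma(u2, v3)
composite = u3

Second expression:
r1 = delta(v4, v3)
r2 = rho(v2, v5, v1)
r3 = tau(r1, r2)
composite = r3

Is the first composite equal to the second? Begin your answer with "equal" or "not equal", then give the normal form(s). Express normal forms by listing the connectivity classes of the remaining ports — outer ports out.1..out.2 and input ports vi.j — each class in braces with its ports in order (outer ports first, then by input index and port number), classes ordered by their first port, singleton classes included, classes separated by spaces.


In normal form, the first expression is {out.1, v4.1} {out.2} {v1.1, v2.1} {v1.2} {v2.2, v5.2} {v3.1} {v3.2} {v4.2} {v5.1}
In normal form, the second expression is {out.1, out.2} {v1.1} {v1.2} {v2.1, v5.2} {v2.2} {v3.1} {v3.2, v4.1} {v4.2} {v5.1}
No match — not equal.

not equal; the first gives {out.1, v4.1} {out.2} {v1.1, v2.1} {v1.2} {v2.2, v5.2} {v3.1} {v3.2} {v4.2} {v5.1} and the second {out.1, out.2} {v1.1} {v1.2} {v2.1, v5.2} {v2.2} {v3.1} {v3.2, v4.1} {v4.2} {v5.1}


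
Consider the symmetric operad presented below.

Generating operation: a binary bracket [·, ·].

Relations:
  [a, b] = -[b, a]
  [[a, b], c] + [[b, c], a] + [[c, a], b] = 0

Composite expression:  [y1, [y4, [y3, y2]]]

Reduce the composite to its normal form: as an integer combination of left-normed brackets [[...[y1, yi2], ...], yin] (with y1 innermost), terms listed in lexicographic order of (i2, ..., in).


[[[y1, y2], y3], y4] - [[[y1, y3], y2], y4] - [[[y1, y4], y2], y3] + [[[y1, y4], y3], y2]

Expand each bracket as ab - ba; the y1-initial words give the coefficients.
Composite bracket: [y1, [y4, [y3, y2]]]
Each bracket splits as ab - ba, giving 8 signed words (2^3 = 8).
Coefficients come from the y1-initial words:
  from y1y2y3y4, sign +1: term +[[[y1, y2], y3], y4]
  from y1y3y2y4, sign -1: term -[[[y1, y3], y2], y4]
  from y1y4y2y3, sign -1: term -[[[y1, y4], y2], y3]
  from y1y4y3y2, sign +1: term +[[[y1, y4], y3], y2]


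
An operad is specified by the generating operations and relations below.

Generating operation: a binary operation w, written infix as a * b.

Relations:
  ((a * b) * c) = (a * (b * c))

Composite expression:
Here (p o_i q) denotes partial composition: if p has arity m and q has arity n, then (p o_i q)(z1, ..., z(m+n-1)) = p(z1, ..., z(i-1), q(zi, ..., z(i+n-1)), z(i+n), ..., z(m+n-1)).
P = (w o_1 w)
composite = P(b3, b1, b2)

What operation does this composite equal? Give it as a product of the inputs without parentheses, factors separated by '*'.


Associativity of w dissolves the nesting; only the b-input order survives.
(b3 * b1) unparenthesizes to b3 * b1
((b3 * b1) * b2) unparenthesizes to b3 * b1 * b2

b3 * b1 * b2


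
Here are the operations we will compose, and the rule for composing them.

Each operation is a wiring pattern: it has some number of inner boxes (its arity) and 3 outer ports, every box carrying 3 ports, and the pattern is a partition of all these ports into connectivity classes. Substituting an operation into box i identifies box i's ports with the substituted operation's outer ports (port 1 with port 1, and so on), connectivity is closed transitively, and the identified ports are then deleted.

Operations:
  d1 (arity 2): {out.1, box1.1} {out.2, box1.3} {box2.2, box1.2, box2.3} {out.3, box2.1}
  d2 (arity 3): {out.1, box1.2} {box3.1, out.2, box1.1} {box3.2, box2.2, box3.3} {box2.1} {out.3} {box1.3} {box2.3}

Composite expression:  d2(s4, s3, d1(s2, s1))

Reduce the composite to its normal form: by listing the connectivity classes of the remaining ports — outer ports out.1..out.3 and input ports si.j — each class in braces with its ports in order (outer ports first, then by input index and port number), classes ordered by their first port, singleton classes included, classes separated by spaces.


Treat the ports identified at d2 as solder joints: merge, then drop.
through d1, on inputs (s2, s1): {out.1, s2.1} {out.2, s2.3} {out.3, s1.1} {s1.2, s1.3, s2.2} (out.j = stage outer ports)
through d2, on inputs (s4, s3, s2, s1): {out.1, s4.2} {out.2, s2.1, s4.1} {out.3} {s1.1, s2.3, s3.2} {s1.2, s1.3, s2.2} {s3.1} {s3.3} {s4.3} (out.j = stage outer ports)

{out.1, s4.2} {out.2, s2.1, s4.1} {out.3} {s1.1, s2.3, s3.2} {s1.2, s1.3, s2.2} {s3.1} {s3.3} {s4.3}


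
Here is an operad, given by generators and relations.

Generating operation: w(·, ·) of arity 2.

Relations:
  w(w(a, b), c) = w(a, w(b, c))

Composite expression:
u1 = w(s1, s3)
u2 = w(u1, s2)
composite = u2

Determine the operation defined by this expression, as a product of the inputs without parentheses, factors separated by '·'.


s1 · s3 · s2


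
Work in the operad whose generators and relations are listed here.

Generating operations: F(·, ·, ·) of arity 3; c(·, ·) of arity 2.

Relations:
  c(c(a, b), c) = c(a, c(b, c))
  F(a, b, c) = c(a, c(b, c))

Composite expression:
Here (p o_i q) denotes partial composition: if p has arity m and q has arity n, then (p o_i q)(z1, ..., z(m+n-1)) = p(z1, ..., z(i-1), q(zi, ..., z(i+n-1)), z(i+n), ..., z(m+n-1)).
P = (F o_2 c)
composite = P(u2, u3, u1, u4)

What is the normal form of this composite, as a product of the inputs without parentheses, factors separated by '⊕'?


u2 ⊕ u3 ⊕ u1 ⊕ u4

Every regrouping of F is equal, so read the u-inputs in written order.
c(u3, u1) flattens to u3 ⊕ u1
F(u2, c(u3, u1), u4) flattens to u2 ⊕ u3 ⊕ u1 ⊕ u4


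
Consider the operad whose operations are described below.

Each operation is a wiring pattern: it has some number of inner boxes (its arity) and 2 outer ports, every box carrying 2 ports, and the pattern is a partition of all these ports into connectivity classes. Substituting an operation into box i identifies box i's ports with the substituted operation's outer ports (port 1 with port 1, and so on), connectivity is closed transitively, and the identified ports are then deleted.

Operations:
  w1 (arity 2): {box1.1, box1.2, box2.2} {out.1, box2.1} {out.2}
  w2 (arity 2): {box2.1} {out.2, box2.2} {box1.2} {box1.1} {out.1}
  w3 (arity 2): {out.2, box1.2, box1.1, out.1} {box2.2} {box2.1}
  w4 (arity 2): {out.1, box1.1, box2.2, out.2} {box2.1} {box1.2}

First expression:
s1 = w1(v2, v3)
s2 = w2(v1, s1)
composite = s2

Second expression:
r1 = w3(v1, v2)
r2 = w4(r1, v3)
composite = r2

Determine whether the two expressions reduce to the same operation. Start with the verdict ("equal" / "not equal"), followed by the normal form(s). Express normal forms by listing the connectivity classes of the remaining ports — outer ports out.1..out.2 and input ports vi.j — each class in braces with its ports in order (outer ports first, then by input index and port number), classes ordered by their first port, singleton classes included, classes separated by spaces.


not equal — first {out.1} {out.2} {v1.1} {v1.2} {v2.1, v2.2, v3.2} {v3.1}, second {out.1, out.2, v1.1, v1.2, v3.2} {v2.1} {v2.2} {v3.1}

Reducing the first expression gives {out.1} {out.2} {v1.1} {v1.2} {v2.1, v2.2, v3.2} {v3.1}
Reducing the second expression gives {out.1, out.2, v1.1, v1.2, v3.2} {v2.1} {v2.2} {v3.1}
They disagree, so not equal.


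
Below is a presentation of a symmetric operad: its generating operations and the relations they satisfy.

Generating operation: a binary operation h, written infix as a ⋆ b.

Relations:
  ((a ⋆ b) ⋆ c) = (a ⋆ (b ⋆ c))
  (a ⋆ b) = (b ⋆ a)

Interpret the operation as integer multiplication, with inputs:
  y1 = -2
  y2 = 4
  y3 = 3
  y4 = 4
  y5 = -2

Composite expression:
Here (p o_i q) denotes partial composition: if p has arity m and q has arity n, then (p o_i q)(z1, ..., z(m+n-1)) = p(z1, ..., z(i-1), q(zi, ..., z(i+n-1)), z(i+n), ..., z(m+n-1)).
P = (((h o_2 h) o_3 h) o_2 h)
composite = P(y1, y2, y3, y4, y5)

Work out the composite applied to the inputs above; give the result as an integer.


192

(y2 ⋆ y3) = 12
(y4 ⋆ y5) = -8
((y2 ⋆ y3) ⋆ (y4 ⋆ y5)) = -96
(y1 ⋆ ((y2 ⋆ y3) ⋆ (y4 ⋆ y5))) = 192


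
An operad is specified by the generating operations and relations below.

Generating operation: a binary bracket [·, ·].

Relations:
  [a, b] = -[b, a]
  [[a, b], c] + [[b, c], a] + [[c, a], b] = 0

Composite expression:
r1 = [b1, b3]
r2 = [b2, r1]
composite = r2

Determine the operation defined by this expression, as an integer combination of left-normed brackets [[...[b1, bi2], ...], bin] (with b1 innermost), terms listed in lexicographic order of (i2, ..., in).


-[[b1, b3], b2]

In the tensor algebra, words opening b1 carry the b1-anchored form.
Composite bracket: [b2, [b1, b3]]
The bracket unfolds into 4 signed words via [a, b] = ab - ba (2^2 = 4).
Collect the words opening with b1:
  the word b1b3b2 carries sign -1 and contributes -[[b1, b3], b2]


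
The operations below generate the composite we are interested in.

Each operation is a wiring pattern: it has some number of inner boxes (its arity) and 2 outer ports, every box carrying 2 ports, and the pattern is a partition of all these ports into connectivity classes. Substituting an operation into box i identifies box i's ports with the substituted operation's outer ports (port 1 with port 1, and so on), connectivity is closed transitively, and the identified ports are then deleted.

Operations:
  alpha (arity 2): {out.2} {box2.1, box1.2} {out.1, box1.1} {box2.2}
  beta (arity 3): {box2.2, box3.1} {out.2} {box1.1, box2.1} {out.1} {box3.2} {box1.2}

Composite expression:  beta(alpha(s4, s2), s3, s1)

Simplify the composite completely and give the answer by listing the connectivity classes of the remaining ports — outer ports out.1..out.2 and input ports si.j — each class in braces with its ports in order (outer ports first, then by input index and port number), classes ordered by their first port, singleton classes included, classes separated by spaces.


{out.1} {out.2} {s1.1, s3.2} {s1.2} {s2.1, s4.2} {s2.2} {s3.1, s4.1}

Two ports join when wires chain via beta-identified ports.
through alpha, on inputs (s4, s2): {out.1, s4.1} {out.2} {s2.1, s4.2} {s2.2} (out.j = stage outer ports)
through beta, on inputs (s4, s2, s3, s1): {out.1} {out.2} {s1.1, s3.2} {s1.2} {s2.1, s4.2} {s2.2} {s3.1, s4.1} (out.j = stage outer ports)


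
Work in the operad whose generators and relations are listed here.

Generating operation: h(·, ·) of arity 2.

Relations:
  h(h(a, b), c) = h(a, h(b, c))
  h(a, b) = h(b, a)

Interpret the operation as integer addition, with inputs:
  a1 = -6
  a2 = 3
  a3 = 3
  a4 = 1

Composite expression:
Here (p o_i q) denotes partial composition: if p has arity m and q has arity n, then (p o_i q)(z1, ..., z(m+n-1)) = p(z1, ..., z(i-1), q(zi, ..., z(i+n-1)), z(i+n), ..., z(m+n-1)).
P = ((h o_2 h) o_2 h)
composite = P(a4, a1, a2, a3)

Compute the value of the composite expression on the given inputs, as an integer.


h(a1, a2) = -3
h(h(a1, a2), a3) = 0
h(a4, h(h(a1, a2), a3)) = 1

1


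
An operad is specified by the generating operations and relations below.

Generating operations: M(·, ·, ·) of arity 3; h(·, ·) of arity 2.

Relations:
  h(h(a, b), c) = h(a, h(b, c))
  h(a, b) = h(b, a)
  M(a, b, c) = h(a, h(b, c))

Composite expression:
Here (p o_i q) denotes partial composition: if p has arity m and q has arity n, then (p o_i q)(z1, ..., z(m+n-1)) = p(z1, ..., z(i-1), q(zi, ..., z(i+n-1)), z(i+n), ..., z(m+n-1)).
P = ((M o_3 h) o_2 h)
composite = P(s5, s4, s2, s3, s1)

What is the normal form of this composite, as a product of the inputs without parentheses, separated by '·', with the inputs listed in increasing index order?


s1 · s2 · s3 · s4 · s5


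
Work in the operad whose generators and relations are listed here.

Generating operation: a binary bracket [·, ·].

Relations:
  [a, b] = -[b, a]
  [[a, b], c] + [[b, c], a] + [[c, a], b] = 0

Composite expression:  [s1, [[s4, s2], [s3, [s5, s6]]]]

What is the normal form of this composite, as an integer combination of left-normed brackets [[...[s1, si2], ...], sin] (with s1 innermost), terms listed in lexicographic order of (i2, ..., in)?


-[[[[[s1, s2], s4], s3], s5], s6] + [[[[[s1, s2], s4], s3], s6], s5] + [[[[[s1, s2], s4], s5], s6], s3] - [[[[[s1, s2], s4], s6], s5], s3] + [[[[[s1, s3], s5], s6], s2], s4] - [[[[[s1, s3], s5], s6], s4], s2] - [[[[[s1, s3], s6], s5], s2], s4] + [[[[[s1, s3], s6], s5], s4], s2] + [[[[[s1, s4], s2], s3], s5], s6] - [[[[[s1, s4], s2], s3], s6], s5] - [[[[[s1, s4], s2], s5], s6], s3] + [[[[[s1, s4], s2], s6], s5], s3] - [[[[[s1, s5], s6], s3], s2], s4] + [[[[[s1, s5], s6], s3], s4], s2] + [[[[[s1, s6], s5], s3], s2], s4] - [[[[[s1, s6], s5], s3], s4], s2]

Skip Jacobi rewriting: expand, keep s1-initial words, read off terms.
Composite bracket: [s1, [[s4, s2], [s3, [s5, s6]]]]
Applying ab - ba throughout gives 32 signed words (2^5 = 32).
Keep just the words that open with s1:
  word s1s2s4s3s5s6 has sign -1, contributing -[[[[[s1, s2], s4], s3], s5], s6]
  word s1s2s4s3s6s5 has sign +1, contributing +[[[[[s1, s2], s4], s3], s6], s5]
  word s1s2s4s5s6s3 has sign +1, contributing +[[[[[s1, s2], s4], s5], s6], s3]
  word s1s2s4s6s5s3 has sign -1, contributing -[[[[[s1, s2], s4], s6], s5], s3]
  word s1s3s5s6s2s4 has sign +1, contributing +[[[[[s1, s3], s5], s6], s2], s4]
  word s1s3s5s6s4s2 has sign -1, contributing -[[[[[s1, s3], s5], s6], s4], s2]
  word s1s3s6s5s2s4 has sign -1, contributing -[[[[[s1, s3], s6], s5], s2], s4]
  word s1s3s6s5s4s2 has sign +1, contributing +[[[[[s1, s3], s6], s5], s4], s2]
  word s1s4s2s3s5s6 has sign +1, contributing +[[[[[s1, s4], s2], s3], s5], s6]
  word s1s4s2s3s6s5 has sign -1, contributing -[[[[[s1, s4], s2], s3], s6], s5]
  word s1s4s2s5s6s3 has sign -1, contributing -[[[[[s1, s4], s2], s5], s6], s3]
  word s1s4s2s6s5s3 has sign +1, contributing +[[[[[s1, s4], s2], s6], s5], s3]
  word s1s5s6s3s2s4 has sign -1, contributing -[[[[[s1, s5], s6], s3], s2], s4]
  word s1s5s6s3s4s2 has sign +1, contributing +[[[[[s1, s5], s6], s3], s4], s2]
  word s1s6s5s3s2s4 has sign +1, contributing +[[[[[s1, s6], s5], s3], s2], s4]
  word s1s6s5s3s4s2 has sign -1, contributing -[[[[[s1, s6], s5], s3], s4], s2]


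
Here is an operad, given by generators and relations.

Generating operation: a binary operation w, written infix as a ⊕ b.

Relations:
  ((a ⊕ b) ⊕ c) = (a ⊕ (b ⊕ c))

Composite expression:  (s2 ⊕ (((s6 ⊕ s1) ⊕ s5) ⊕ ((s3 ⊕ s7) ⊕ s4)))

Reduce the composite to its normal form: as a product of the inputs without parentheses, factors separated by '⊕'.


The w-tree's shape is irrelevant; the s-reading-order decides.
(s6 ⊕ s1) unparenthesizes to s6 ⊕ s1
((s6 ⊕ s1) ⊕ s5) unparenthesizes to s6 ⊕ s1 ⊕ s5
(s3 ⊕ s7) unparenthesizes to s3 ⊕ s7
((s3 ⊕ s7) ⊕ s4) unparenthesizes to s3 ⊕ s7 ⊕ s4
(((s6 ⊕ s1) ⊕ s5) ⊕ ((s3 ⊕ s7) ⊕ s4)) unparenthesizes to s6 ⊕ s1 ⊕ s5 ⊕ s3 ⊕ s7 ⊕ s4
(s2 ⊕ (((s6 ⊕ s1) ⊕ s5) ⊕ ((s3 ⊕ s7) ⊕ s4))) unparenthesizes to s2 ⊕ s6 ⊕ s1 ⊕ s5 ⊕ s3 ⊕ s7 ⊕ s4

s2 ⊕ s6 ⊕ s1 ⊕ s5 ⊕ s3 ⊕ s7 ⊕ s4


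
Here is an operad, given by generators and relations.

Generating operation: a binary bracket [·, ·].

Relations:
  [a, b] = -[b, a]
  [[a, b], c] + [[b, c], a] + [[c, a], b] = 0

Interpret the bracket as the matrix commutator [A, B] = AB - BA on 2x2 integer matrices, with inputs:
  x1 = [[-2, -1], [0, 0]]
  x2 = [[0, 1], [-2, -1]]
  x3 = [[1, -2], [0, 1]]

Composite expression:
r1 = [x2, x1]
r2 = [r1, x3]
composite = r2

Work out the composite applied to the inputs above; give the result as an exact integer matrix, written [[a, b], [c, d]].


[[8, 8], [0, -8]]
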